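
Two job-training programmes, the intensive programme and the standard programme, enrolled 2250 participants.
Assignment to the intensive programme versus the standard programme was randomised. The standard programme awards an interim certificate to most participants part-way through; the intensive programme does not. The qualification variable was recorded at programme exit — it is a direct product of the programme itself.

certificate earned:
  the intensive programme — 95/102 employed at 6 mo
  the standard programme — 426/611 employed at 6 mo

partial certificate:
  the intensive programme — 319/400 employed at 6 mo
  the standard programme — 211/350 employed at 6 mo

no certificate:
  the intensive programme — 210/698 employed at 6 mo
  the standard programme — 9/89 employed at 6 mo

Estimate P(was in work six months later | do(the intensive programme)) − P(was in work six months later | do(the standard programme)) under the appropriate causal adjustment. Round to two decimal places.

The stratified and pooled comparisons disagree (the intensive programme wins within each qualification attained during the programme; the standard programme wins overall), so the answer turns on the causal role of qualification attained during the programme.
Qualification attained during the programme lies on the pathway programme → qualification attained during the programme → outcome, so adjusting for it blocks the indirect effect. For the total causal effect of programme, use the unadjusted pooled rates.
The causal difference is the pooled difference: 0.520 − 0.615 = -0.095.

-0.10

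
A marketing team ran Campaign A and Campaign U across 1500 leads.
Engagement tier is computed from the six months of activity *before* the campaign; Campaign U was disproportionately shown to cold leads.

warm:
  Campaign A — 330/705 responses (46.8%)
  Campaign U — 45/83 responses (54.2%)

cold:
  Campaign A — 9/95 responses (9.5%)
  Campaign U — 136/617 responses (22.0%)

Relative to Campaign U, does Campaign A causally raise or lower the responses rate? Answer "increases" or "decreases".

The stratified and pooled comparisons disagree (Campaign U wins within each engagement tier; Campaign A wins overall), so the answer turns on the causal role of engagement tier.
The imbalance in engagement tier arose from how leads were allocated, not from anything the campaign did; and engagement tier independently affects the outcome. The pooled gap is confounded — condition on engagement tier.
Within each level — warm: 46.8% vs 54.2%; cold: 9.5% vs 22.0% — Campaign U is higher every time.

decreases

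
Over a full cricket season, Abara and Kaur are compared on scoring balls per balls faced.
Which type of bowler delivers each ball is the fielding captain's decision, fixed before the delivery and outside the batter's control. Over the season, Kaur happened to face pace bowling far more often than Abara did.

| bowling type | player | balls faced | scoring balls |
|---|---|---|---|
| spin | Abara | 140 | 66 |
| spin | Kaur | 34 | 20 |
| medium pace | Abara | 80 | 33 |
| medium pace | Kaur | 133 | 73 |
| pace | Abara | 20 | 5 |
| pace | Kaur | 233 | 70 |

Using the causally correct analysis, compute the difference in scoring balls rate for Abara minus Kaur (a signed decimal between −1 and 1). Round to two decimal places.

-0.10

Kaur is higher inside every bowling type stratum but Abara is higher in aggregate. Whether to stratify depends on how bowling type relates to the player.
Bowling type differs across players for reasons unrelated to any effect of the player itself, and it separately predicts the outcome — a classic confounder. We must compare within bowling type levels.
Adjusting over the population distribution of bowling type: 0.272·(0.471−0.588) + 0.333·(0.412−0.549) + 0.395·(0.250−0.300) = -0.097.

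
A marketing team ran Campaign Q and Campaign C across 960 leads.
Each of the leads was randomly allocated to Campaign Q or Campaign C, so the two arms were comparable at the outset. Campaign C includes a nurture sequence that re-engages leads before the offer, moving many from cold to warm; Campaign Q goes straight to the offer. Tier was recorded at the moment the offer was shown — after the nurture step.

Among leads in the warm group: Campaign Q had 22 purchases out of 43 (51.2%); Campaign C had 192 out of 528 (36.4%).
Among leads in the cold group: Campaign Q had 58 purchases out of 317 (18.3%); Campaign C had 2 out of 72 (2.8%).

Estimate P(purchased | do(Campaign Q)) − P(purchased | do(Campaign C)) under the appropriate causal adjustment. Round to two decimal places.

-0.10

Engagement tier is downstream of the campaign. One should not condition on a consequence of treatment, so the overall rates are the right comparison.
The causal difference is the pooled difference: 0.222 − 0.323 = -0.101.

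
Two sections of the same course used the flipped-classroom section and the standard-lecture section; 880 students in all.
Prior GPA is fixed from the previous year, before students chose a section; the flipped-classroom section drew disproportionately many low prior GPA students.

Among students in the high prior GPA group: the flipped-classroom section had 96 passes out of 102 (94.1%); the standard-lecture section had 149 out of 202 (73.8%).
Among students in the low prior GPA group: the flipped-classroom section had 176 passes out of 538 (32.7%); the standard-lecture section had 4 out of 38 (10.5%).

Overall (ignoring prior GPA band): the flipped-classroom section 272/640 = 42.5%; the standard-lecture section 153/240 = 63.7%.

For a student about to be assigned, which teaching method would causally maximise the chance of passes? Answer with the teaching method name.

Within every prior GPA band level the flipped-classroom section has the higher rate, yet pooled the standard-lecture section does — Simpson's reversal.
Prior GPA band differs across teaching methods for reasons unrelated to any effect of the teaching method itself, and it separately predicts the outcome — a classic confounder. We must compare within prior GPA band levels.
Within each level — high prior GPA: 94.1% vs 73.8%; low prior GPA: 32.7% vs 10.5% — the flipped-classroom section is higher every time.

the flipped-classroom section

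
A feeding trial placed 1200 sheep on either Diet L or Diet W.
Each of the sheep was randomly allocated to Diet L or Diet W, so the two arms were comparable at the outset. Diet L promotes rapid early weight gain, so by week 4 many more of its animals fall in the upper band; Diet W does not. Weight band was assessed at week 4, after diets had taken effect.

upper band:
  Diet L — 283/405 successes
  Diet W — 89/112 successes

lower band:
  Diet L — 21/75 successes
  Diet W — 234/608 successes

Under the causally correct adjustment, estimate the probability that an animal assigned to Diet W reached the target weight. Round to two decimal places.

0.45

The week-4 weight band-specific comparison favours Diet W throughout, but the pooled figures favour Diet L. The question is whether to condition on week-4 weight band.
Week-4 weight band here is a post-treatment variable shaped by the diet; conditioning on it would introduce bias rather than remove it. The overall comparison is the causal one.
So P(outcome | do(Diet W)) is just the pooled rate for Diet W: 323/720 = 0.449.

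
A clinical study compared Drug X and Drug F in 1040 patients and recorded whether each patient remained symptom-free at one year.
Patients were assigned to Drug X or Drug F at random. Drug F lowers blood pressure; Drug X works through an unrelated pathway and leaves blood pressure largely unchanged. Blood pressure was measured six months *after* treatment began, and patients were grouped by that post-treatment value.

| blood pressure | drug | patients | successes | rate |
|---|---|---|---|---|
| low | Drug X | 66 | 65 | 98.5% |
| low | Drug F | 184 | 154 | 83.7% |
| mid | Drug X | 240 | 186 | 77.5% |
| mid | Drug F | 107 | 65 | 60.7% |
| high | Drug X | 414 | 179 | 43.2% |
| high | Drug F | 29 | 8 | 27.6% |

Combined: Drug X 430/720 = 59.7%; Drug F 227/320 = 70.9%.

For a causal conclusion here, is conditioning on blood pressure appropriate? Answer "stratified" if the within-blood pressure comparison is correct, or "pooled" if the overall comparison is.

The distribution of blood pressure is itself part of what the drug does — it is an intermediate outcome. Holding it fixed would remove that part of the effect; the total effect is the pooled difference.
Pooled: Drug X 59.7% vs Drug F 70.9%; Drug F is higher overall.

pooled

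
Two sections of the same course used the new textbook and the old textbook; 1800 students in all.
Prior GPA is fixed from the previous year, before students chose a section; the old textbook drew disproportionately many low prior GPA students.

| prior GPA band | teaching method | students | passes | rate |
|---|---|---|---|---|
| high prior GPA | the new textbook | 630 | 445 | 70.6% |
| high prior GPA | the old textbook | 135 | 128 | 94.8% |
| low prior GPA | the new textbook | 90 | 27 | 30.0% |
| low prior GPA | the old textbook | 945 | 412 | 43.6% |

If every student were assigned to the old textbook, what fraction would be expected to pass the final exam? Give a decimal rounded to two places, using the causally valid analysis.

The stratified and pooled comparisons disagree (the old textbook wins within each prior GPA band; the new textbook wins overall), so the answer turns on the causal role of prior GPA band.
Since prior GPA band is a pre-existing factor (not a product of the teaching method) and it affects the outcome on its own, it is a confounder. The stratified rates, not the pooled rate, identify the causal effect.
Standardising the old textbook to the population prior GPA band mix: 0.425·128/135 + 0.575·412/945 = 0.654.

0.65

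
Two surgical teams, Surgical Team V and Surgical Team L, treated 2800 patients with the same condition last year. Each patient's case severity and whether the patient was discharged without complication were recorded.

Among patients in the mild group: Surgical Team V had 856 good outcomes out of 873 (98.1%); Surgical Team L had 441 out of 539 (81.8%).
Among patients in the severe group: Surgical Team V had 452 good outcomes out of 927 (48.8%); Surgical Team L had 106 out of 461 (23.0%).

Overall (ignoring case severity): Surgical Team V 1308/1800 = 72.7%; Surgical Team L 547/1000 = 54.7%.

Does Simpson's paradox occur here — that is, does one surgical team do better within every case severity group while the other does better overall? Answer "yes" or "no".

no

Within each case severity level (mild 98.1% vs 81.8%; severe 48.8% vs 23.0%), Surgical Team V has the higher rate every time. Pooled: 72.7% vs 54.7% — Surgical Team V has the higher rate overall. They agree.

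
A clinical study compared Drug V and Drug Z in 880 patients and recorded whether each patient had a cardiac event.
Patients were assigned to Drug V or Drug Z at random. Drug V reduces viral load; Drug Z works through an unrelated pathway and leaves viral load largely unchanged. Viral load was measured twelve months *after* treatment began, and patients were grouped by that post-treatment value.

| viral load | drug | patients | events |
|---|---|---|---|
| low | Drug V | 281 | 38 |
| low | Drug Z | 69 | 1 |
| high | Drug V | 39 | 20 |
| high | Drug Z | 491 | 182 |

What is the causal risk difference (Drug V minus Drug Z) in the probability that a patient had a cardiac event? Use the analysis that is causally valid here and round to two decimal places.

Viral load here is a post-treatment variable shaped by the drug; conditioning on it would introduce bias rather than remove it. The overall comparison is the causal one.
The causal difference is the pooled difference: 0.181 − 0.327 = -0.146.

-0.15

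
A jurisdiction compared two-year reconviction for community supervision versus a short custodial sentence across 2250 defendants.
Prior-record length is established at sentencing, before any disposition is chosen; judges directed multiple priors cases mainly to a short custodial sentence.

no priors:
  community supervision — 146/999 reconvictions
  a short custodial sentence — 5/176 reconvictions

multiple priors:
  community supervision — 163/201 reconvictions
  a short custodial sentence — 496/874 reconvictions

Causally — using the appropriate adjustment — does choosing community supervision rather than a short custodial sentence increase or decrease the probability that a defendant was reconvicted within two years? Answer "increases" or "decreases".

Nothing the disposition does changes prior-record length; the imbalance is an allocation artefact. With prior-record length also predicting the outcome, the pooled figure is confounded, and the within-stratum comparison is the causal one.
Within each level — no priors: 14.6% vs 2.8%; multiple priors: 81.1% vs 56.8% — a short custodial sentence is lower every time.

increases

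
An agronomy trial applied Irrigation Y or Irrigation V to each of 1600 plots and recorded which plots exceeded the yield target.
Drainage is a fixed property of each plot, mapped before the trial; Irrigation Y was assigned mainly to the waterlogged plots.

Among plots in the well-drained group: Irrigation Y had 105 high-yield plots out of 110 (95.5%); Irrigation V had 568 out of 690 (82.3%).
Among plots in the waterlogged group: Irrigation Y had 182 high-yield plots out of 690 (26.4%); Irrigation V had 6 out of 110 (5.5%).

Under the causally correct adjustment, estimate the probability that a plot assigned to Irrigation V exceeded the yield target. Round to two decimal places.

Field drainage differs across irrigations for reasons unrelated to any effect of the irrigation itself, and it separately predicts the outcome — a classic confounder. We must compare within field drainage levels.
Standardising Irrigation V to the population field drainage mix: 0.500·568/690 + 0.500·6/110 = 0.439.

0.44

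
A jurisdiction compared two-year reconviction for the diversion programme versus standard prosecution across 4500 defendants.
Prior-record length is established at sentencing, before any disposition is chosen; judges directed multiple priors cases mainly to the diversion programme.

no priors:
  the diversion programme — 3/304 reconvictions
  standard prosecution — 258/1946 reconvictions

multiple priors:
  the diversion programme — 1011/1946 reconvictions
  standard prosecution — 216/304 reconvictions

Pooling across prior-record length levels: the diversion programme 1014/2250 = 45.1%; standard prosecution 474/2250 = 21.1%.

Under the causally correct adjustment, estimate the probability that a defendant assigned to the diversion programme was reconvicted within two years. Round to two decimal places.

0.26

The prior-record length-specific comparison favours the diversion programme throughout, but the pooled figures favour standard prosecution. The question is whether to condition on prior-record length.
Prior-record length satisfies the back-door criterion: it is not a descendant of the disposition, and it blocks the spurious path from disposition to outcome. Adjusting for it (i.e., using the within-prior-record length rates) gives the causal effect.
Standardising the diversion programme to the population prior-record length mix: 0.500·3/304 + 0.500·1011/1946 = 0.265.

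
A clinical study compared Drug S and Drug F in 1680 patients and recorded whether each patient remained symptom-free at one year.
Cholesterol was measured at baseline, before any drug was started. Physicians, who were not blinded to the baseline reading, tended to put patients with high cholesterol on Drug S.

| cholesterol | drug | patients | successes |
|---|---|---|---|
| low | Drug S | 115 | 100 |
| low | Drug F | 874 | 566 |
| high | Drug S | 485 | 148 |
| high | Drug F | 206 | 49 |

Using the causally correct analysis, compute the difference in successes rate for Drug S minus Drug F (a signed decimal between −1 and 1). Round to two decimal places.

+0.16

Cholesterol is set before the drug has any effect — it is not caused by the drug — and it independently drives the outcome. That makes it a confounder, so the causal comparison is within cholesterol levels.
Adjusting over the population distribution of cholesterol: 0.589·(0.870−0.648) + 0.411·(0.305−0.238) = +0.158.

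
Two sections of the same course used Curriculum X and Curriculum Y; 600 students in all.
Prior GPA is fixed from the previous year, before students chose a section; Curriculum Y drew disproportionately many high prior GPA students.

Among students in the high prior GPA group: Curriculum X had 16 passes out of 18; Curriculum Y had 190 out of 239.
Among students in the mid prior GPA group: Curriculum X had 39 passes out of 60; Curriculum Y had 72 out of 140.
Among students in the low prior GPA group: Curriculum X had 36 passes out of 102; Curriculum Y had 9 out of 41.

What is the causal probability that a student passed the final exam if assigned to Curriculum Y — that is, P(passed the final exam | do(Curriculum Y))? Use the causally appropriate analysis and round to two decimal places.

The stratified and pooled comparisons disagree (Curriculum X wins within each prior GPA band; Curriculum Y wins overall), so the answer turns on the causal role of prior GPA band.
Nothing the teaching method does changes prior GPA band; the imbalance is an allocation artefact. With prior GPA band also predicting the outcome, the pooled figure is confounded, and the within-stratum comparison is the causal one.
Standardising Curriculum Y to the population prior GPA band mix: 0.428·190/239 + 0.333·72/140 + 0.238·9/41 = 0.564.

0.56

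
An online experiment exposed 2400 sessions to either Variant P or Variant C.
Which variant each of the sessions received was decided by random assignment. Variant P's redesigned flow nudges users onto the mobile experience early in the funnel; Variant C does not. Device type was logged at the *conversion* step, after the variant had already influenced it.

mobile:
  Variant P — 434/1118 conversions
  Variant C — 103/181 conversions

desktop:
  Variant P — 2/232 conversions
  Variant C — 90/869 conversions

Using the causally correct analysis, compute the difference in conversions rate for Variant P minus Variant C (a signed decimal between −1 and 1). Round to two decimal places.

+0.14

The stratified and pooled comparisons disagree (Variant C wins within each device type; Variant P wins overall), so the answer turns on the causal role of device type.
Device type is downstream of the variant. One should not condition on a consequence of treatment, so the overall rates are the right comparison.
The causal difference is the pooled difference: 0.323 − 0.184 = +0.139.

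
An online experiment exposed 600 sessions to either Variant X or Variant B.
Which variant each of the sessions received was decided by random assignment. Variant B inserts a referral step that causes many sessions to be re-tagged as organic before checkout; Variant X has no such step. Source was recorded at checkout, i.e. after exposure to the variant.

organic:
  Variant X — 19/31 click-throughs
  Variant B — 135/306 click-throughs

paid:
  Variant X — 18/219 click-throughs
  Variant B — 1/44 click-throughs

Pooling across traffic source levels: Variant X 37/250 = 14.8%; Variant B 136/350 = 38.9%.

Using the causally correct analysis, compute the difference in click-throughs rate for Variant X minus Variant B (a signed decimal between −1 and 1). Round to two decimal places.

-0.24

Within every traffic source level Variant X has the higher rate, yet pooled Variant B does — Simpson's reversal.
Traffic source is recorded after the variant and is itself shifted by it — it sits on the causal path from variant to outcome. Conditioning on a mediator would strip out part of the effect we want; the pooled comparison gives the total causal effect.
The causal difference is the pooled difference: 0.148 − 0.389 = -0.241.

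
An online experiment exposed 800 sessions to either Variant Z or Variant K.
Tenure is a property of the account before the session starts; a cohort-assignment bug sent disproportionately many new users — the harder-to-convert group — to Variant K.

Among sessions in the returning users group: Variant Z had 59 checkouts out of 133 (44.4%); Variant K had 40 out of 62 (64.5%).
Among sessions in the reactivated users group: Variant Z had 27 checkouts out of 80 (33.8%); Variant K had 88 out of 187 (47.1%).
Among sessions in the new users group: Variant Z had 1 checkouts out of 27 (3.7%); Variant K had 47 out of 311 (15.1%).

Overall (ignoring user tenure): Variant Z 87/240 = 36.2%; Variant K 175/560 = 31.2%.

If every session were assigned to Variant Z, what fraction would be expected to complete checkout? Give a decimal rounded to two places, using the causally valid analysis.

User tenure satisfies the back-door criterion: it is not a descendant of the variant, and it blocks the spurious path from variant to outcome. Adjusting for it (i.e., using the within-user tenure rates) gives the causal effect.
Standardising Variant Z to the population user tenure mix: 0.244·59/133 + 0.334·27/80 + 0.422·1/27 = 0.236.

0.24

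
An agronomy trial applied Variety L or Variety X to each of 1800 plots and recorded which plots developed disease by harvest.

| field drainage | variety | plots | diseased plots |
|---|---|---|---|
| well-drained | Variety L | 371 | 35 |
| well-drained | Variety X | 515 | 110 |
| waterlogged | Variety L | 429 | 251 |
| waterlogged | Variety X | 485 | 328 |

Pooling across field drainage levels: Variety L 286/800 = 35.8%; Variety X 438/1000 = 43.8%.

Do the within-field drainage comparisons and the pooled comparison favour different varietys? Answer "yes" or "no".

Within each field drainage level (well-drained 9.4% vs 21.4%; waterlogged 58.5% vs 67.6%), Variety L has the lower rate every time. Pooled: 35.8% vs 43.8% — Variety L has the lower rate overall. They agree.

no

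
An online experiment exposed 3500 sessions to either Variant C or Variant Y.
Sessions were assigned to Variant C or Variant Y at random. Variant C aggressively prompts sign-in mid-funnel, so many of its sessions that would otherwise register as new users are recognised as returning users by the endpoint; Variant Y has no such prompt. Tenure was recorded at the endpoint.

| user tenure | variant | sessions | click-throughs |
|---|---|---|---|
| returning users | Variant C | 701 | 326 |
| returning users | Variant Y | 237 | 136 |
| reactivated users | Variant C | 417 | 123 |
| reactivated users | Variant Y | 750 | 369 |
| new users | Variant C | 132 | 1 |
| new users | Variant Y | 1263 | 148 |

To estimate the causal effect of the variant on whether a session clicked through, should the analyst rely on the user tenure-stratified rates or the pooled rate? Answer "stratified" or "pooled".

The distribution of user tenure is itself part of what the variant does — it is an intermediate outcome. Holding it fixed would remove that part of the effect; the total effect is the pooled difference.
Pooled: Variant C 36.0% vs Variant Y 29.0%; Variant C is higher overall.

pooled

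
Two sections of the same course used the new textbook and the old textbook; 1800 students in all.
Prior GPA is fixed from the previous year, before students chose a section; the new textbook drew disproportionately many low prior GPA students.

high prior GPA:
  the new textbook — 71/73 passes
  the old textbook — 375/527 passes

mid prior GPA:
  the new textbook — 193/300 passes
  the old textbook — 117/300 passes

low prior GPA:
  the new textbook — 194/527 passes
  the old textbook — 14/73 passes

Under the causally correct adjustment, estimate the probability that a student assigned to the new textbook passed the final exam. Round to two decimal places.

the new textbook is higher inside every prior GPA band stratum but the old textbook is higher in aggregate. Whether to stratify depends on how prior GPA band relates to the teaching method.
Nothing the teaching method does changes prior GPA band; the imbalance is an allocation artefact. With prior GPA band also predicting the outcome, the pooled figure is confounded, and the within-stratum comparison is the causal one.
Standardising the new textbook to the population prior GPA band mix: 0.333·71/73 + 0.333·193/300 + 0.333·194/527 = 0.661.

0.66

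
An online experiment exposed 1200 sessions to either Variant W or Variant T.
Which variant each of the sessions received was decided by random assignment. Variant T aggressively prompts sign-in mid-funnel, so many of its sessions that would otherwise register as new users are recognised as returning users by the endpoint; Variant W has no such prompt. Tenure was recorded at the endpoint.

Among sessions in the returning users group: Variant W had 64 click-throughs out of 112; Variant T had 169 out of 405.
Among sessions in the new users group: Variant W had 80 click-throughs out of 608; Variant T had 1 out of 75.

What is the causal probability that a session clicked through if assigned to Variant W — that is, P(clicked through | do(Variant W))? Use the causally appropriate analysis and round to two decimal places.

The stratified and pooled comparisons disagree (Variant W wins within each user tenure; Variant T wins overall), so the answer turns on the causal role of user tenure.
Because the variant influences user tenure, user tenure is a post-treatment mediator, not a confounder. Stratifying on it would bias the estimate; the causal effect is the crude pooled difference.
So P(outcome | do(Variant W)) is just the pooled rate for Variant W: 144/720 = 0.200.

0.20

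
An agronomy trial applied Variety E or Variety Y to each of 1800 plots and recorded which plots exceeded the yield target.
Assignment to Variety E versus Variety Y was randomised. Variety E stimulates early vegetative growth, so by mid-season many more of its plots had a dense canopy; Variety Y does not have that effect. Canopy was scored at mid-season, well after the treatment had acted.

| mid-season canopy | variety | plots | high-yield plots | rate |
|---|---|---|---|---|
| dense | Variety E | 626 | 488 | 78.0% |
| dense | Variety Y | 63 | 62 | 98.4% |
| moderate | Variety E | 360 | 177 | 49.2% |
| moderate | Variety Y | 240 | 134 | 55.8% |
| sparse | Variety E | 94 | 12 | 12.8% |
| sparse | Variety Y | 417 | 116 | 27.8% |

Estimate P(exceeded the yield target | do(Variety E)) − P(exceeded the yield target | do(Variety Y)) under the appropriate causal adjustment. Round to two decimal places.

+0.19

The stratified and pooled comparisons disagree (Variety Y wins within each mid-season canopy; Variety E wins overall), so the answer turns on the causal role of mid-season canopy.
Mid-season canopy is recorded after the variety and is itself shifted by it — it sits on the causal path from variety to outcome. Conditioning on a mediator would strip out part of the effect we want; the pooled comparison gives the total causal effect.
The causal difference is the pooled difference: 0.627 − 0.433 = +0.194.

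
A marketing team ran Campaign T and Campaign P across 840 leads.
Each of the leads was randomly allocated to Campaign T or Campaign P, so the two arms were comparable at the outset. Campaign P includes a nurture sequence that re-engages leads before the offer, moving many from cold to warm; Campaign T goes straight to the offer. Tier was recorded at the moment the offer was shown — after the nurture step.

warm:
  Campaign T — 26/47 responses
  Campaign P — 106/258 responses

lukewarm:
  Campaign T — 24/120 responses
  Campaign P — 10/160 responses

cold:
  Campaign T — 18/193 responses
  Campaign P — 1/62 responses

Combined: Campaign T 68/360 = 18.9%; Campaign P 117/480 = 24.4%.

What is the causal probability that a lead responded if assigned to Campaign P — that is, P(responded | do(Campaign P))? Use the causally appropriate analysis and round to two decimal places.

0.24

Because the campaign influences engagement tier, engagement tier is a post-treatment mediator, not a confounder. Stratifying on it would bias the estimate; the causal effect is the crude pooled difference.
So P(outcome | do(Campaign P)) is just the pooled rate for Campaign P: 117/480 = 0.244.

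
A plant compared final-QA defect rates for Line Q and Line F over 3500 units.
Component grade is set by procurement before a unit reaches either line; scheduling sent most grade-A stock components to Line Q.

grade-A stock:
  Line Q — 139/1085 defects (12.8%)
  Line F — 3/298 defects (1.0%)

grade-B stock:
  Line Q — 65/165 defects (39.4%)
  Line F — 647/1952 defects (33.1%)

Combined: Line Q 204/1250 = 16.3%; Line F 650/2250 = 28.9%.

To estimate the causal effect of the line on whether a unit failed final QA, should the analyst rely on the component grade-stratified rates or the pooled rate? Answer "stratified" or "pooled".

The stratified and pooled comparisons disagree (Line F wins within each component grade; Line Q wins overall), so the answer turns on the causal role of component grade.
Component grade satisfies the back-door criterion: it is not a descendant of the line, and it blocks the spurious path from line to outcome. Adjusting for it (i.e., using the within-component grade rates) gives the causal effect.
Within each level — grade-A stock: 12.8% vs 1.0%; grade-B stock: 39.4% vs 33.1% — Line F is lower every time.

stratified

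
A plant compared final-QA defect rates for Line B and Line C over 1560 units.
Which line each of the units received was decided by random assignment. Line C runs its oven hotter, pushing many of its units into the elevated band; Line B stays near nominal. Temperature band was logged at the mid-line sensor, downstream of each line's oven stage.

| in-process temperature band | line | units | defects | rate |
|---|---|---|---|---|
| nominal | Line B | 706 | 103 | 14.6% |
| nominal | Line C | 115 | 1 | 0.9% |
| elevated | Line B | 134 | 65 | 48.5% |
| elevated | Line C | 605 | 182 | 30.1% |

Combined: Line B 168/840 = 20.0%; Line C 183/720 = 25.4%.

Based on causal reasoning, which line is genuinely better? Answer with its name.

Stratifying would compare lines among units the lines themselves sorted into in-process temperature band groups — a form of selection on an intermediate. The unconditioned pooled rates give the total causal effect.
Pooled: Line B 20.0% vs Line C 25.4%; Line B is lower overall.

Line B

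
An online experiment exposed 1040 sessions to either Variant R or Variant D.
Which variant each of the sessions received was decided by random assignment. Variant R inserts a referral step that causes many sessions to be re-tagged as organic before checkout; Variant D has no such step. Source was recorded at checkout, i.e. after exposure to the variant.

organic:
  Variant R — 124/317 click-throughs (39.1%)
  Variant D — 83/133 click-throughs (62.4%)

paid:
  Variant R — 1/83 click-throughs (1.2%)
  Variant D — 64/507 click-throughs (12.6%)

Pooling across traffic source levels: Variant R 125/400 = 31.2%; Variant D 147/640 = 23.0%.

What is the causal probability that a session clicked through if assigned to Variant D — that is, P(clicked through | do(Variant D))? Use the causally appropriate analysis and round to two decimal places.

Variant D is higher inside every traffic source stratum but Variant R is higher in aggregate. Whether to stratify depends on how traffic source relates to the variant.
Traffic source here is a post-treatment variable shaped by the variant; conditioning on it would introduce bias rather than remove it. The overall comparison is the causal one.
So P(outcome | do(Variant D)) is just the pooled rate for Variant D: 147/640 = 0.230.

0.23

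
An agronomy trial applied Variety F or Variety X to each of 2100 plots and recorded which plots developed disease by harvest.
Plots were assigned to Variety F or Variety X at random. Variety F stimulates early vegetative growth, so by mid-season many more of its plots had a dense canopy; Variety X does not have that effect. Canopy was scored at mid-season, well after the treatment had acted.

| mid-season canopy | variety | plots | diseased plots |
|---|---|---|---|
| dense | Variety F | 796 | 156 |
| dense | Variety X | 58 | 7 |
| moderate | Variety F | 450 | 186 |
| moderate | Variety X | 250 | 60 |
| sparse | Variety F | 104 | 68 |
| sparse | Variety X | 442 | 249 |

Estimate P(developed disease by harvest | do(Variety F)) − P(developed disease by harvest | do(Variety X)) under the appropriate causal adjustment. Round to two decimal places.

-0.12

The mid-season canopy-specific comparison favours Variety X throughout, but the pooled figures favour Variety F. The question is whether to condition on mid-season canopy.
Mid-season canopy here is a post-treatment variable shaped by the variety; conditioning on it would introduce bias rather than remove it. The overall comparison is the causal one.
The causal difference is the pooled difference: 0.304 − 0.421 = -0.118.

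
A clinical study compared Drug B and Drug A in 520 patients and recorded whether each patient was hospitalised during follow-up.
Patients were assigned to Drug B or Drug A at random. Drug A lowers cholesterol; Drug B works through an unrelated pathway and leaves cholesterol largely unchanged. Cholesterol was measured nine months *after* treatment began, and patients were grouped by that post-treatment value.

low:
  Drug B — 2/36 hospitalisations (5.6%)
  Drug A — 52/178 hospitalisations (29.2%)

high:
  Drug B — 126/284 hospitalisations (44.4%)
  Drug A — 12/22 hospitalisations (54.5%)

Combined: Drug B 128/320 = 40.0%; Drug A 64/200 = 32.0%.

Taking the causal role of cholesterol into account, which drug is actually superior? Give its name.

Because the drug influences cholesterol, cholesterol is a post-treatment mediator, not a confounder. Stratifying on it would bias the estimate; the causal effect is the crude pooled difference.
Pooled: Drug B 40.0% vs Drug A 32.0%; Drug A is lower overall.

Drug A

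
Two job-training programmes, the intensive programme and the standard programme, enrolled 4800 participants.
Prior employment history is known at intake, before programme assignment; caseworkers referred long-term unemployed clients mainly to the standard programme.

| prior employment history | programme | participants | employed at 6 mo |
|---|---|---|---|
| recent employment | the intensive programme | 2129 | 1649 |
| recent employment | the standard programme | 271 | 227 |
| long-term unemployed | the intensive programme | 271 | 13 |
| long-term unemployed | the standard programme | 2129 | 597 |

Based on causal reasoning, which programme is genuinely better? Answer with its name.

the standard programme

Prior employment history is set before the programme has any effect — it is not caused by the programme — and it independently drives the outcome. That makes it a confounder, so the causal comparison is within prior employment history levels.
Within each level — recent employment: 77.5% vs 83.8%; long-term unemployed: 4.8% vs 28.0% — the standard programme is higher every time.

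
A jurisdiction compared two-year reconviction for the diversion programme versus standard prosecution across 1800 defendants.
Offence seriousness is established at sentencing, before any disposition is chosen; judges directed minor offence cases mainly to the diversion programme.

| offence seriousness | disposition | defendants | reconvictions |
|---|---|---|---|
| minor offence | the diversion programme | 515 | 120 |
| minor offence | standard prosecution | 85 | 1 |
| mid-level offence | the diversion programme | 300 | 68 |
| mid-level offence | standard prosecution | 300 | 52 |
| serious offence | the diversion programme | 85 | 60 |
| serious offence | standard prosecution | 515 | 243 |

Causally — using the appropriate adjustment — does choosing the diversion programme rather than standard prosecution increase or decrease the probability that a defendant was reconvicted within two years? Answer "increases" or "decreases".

Within every offence seriousness level standard prosecution has the lower rate, yet pooled the diversion programme does — Simpson's reversal.
Since offence seriousness is a pre-existing factor (not a product of the disposition) and it affects the outcome on its own, it is a confounder. The stratified rates, not the pooled rate, identify the causal effect.
Within each level — minor offence: 23.3% vs 1.2%; mid-level offence: 22.7% vs 17.3%; serious offence: 70.6% vs 47.2% — standard prosecution is lower every time.

increases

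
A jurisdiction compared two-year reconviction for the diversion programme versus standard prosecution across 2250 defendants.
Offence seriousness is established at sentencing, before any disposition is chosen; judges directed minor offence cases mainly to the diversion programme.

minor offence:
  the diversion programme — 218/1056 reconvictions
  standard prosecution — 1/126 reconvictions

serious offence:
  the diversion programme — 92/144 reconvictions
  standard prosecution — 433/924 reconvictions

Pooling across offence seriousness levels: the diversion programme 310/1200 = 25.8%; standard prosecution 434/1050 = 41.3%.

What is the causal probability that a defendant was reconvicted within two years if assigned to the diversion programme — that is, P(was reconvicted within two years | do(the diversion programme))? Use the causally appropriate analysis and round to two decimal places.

0.41

The stratified and pooled comparisons disagree (standard prosecution wins within each offence seriousness; the diversion programme wins overall), so the answer turns on the causal role of offence seriousness.
Offence seriousness satisfies the back-door criterion: it is not a descendant of the disposition, and it blocks the spurious path from disposition to outcome. Adjusting for it (i.e., using the within-offence seriousness rates) gives the causal effect.
Standardising the diversion programme to the population offence seriousness mix: 0.525·218/1056 + 0.475·92/144 = 0.412.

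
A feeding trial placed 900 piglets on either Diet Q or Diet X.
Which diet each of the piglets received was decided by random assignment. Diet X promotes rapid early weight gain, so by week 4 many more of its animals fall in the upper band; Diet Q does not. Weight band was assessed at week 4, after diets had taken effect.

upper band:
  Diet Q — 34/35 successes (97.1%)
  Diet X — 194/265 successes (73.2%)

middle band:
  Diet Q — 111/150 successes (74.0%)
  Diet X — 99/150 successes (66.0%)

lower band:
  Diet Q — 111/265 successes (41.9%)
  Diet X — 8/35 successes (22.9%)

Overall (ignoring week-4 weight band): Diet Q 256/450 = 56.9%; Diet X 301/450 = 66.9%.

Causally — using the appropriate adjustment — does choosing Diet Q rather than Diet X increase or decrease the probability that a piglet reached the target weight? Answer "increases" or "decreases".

Within every week-4 weight band level Diet Q has the higher rate, yet pooled Diet X does — Simpson's reversal.
Week-4 weight band lies on the pathway diet → week-4 weight band → outcome, so adjusting for it blocks the indirect effect. For the total causal effect of diet, use the unadjusted pooled rates.
Pooled: Diet Q 56.9% vs Diet X 66.9%; Diet X is higher overall.

decreases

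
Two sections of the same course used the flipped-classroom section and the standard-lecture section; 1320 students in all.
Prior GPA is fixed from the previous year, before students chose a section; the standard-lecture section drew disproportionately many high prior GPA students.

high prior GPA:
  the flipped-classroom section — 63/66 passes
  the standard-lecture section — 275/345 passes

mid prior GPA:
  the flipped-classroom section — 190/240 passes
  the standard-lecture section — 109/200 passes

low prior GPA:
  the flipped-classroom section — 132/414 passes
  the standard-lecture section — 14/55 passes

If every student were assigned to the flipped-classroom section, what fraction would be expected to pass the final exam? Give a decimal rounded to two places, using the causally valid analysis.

0.67

The prior GPA band-specific comparison favours the flipped-classroom section throughout, but the pooled figures favour the standard-lecture section. The question is whether to condition on prior GPA band.
Prior GPA band is set before the teaching method has any effect — it is not caused by the teaching method — and it independently drives the outcome. That makes it a confounder, so the causal comparison is within prior GPA band levels.
Standardising the flipped-classroom section to the population prior GPA band mix: 0.311·63/66 + 0.333·190/240 + 0.355·132/414 = 0.674.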